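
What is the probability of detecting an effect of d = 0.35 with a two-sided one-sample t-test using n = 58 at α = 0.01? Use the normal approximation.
Power ≈ 0.54

Power calculation (one-sample t-test, normal approximation):
z_β = d · √n - z_{α/2}
z_β = 0.35 · √58 - 2.576
z_β = 0.35 · 7.616 - 2.576
z_β = 0.090

Power = Φ(z_β) = Φ(0.090) ≈ 0.536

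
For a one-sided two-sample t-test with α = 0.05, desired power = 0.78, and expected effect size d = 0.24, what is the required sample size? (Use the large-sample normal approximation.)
n = 203 per group

Sample size formula (two-sample t-test, normal approximation):
n = 2 · ((z_α + z_β) / d)²

z_α = 1.645 (for α = 0.05, one-sided)
z_β = 0.772 (for power = 0.78)
d = 0.24

n = 2 · ((1.645 + 0.772) / 0.24)²
n = 2 · (10.071)²
n ≈ 202.85
Round up to the next whole number: n = 203 per group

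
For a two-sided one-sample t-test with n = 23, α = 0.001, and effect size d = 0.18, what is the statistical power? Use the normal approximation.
Power ≈ 0.01

Power calculation (one-sample t-test, normal approximation):
z_β = d · √n - z_{α/2}
z_β = 0.18 · √23 - 3.291
z_β = 0.18 · 4.796 - 3.291
z_β = -2.427

Power = Φ(z_β) = Φ(-2.427) ≈ 0.008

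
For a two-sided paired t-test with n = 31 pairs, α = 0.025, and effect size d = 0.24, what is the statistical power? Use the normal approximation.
Power ≈ 0.18

Power calculation (paired t-test, normal approximation):
z_β = d · √n - z_{α/2}
z_β = 0.24 · √31 - 2.241
z_β = 0.24 · 5.568 - 2.241
z_β = -0.905

Power = Φ(z_β) = Φ(-0.905) ≈ 0.183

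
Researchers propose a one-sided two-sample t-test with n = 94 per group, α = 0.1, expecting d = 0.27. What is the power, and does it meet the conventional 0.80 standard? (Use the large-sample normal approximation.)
Power ≈ 0.72; the study is underpowered (power < 0.80)

Power calculation (two-sample t-test, normal approximation):
z_β = d · √(n/2) - z_α
z_β = 0.27 · √(94/2) - 1.282
z_β = 0.27 · 6.856 - 1.282
z_β = 0.569

Power = Φ(z_β) = Φ(0.569) ≈ 0.715

Effect size d = 0.27 is small by Cohen's convention (0.2/0.5/0.8).

Threshold: power ≥ 0.80 is conventionally adequate.
Power ≈ 0.72 → the study is underpowered (power < 0.80).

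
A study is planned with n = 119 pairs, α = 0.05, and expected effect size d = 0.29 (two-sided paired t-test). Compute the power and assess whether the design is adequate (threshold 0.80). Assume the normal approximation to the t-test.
Power ≈ 0.89; the study is adequately powered (power ≥ 0.80)

Power calculation (paired t-test, normal approximation):
z_β = d · √n - z_{α/2}
z_β = 0.29 · √119 - 1.960
z_β = 0.29 · 10.909 - 1.960
z_β = 1.204

Power = Φ(z_β) = Φ(1.204) ≈ 0.886

Effect size d = 0.29 is small by Cohen's convention (0.2/0.5/0.8).

Threshold: power ≥ 0.80 is conventionally adequate.
Power ≈ 0.89 → the study is adequately powered (power ≥ 0.80).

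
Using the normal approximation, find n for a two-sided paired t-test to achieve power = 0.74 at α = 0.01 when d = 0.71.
n = 21 pairs

Sample size formula (paired t-test, normal approximation):
n = ((z_{α/2} + z_β) / d)²

z_{α/2} = 2.576 (for α = 0.01, two-sided)
z_β = 0.643 (for power = 0.74)
d = 0.71

n = ((2.576 + 0.643) / 0.71)²
n = (4.534)²
n ≈ 20.56
Round up to the next whole number: n = 21 pairs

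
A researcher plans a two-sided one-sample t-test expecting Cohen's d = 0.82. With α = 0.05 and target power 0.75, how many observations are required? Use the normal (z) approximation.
n = 11

Sample size formula (one-sample t-test, normal approximation):
n = ((z_{α/2} + z_β) / d)²

z_{α/2} = 1.960 (for α = 0.05, two-sided)
z_β = 0.674 (for power = 0.75)
d = 0.82

n = ((1.960 + 0.674) / 0.82)²
n = (3.212)²
n ≈ 10.32
Round up to the next whole number: n = 11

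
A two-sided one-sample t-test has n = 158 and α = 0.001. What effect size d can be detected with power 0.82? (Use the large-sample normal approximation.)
d ≈ 0.33

Minimum detectable effect (one-sample t-test, normal approximation):
d = (z_{α/2} + z_β) / √n
d = (3.291 + 0.915) / √158
d = 4.206 / 12.570
d ≈ 0.33

By Cohen's convention (0.2 small / 0.5 medium / 0.8 large): small effect.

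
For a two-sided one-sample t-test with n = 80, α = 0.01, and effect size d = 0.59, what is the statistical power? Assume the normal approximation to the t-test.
Power ≈ 1.00

Power calculation (one-sample t-test, normal approximation):
z_β = d · √n - z_{α/2}
z_β = 0.59 · √80 - 2.576
z_β = 0.59 · 8.944 - 2.576
z_β = 2.701

Power = Φ(z_β) = Φ(2.701) ≈ 0.997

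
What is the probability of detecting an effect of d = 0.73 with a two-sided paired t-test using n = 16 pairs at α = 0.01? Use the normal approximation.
Power ≈ 0.63

Power calculation (paired t-test, normal approximation):
z_β = d · √n - z_{α/2}
z_β = 0.73 · √16 - 2.576
z_β = 0.73 · 4.000 - 2.576
z_β = 0.344

Power = Φ(z_β) = Φ(0.344) ≈ 0.635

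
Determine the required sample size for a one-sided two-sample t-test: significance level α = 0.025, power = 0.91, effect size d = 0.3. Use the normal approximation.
n = 243 per group

Sample size formula (two-sample t-test, normal approximation):
n = 2 · ((z_α + z_β) / d)²

z_α = 1.960 (for α = 0.025, one-sided)
z_β = 1.341 (for power = 0.91)
d = 0.3

n = 2 · ((1.960 + 1.341) / 0.3)²
n = 2 · (11.003)²
n ≈ 242.13
Round up to the next whole number: n = 243 per group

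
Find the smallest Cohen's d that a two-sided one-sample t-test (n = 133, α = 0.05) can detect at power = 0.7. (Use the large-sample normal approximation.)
d ≈ 0.22

Minimum detectable effect (one-sample t-test, normal approximation):
d = (z_{α/2} + z_β) / √n
d = (1.960 + 0.524) / √133
d = 2.484 / 11.533
d ≈ 0.22

By Cohen's convention (0.2 small / 0.5 medium / 0.8 large): small effect.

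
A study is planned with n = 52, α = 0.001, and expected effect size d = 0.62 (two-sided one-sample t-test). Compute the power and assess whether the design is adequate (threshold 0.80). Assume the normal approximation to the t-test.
Power ≈ 0.88; the study is adequately powered (power ≥ 0.80)

Power calculation (one-sample t-test, normal approximation):
z_β = d · √n - z_{α/2}
z_β = 0.62 · √52 - 3.291
z_β = 0.62 · 7.211 - 3.291
z_β = 1.180

Power = Φ(z_β) = Φ(1.180) ≈ 0.881

Effect size d = 0.62 is medium by Cohen's convention (0.2/0.5/0.8).

Threshold: power ≥ 0.80 is conventionally adequate.
Power ≈ 0.88 → the study is adequately powered (power ≥ 0.80).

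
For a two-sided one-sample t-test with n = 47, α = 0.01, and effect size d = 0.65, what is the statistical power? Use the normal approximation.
Power ≈ 0.97

Power calculation (one-sample t-test, normal approximation):
z_β = d · √n - z_{α/2}
z_β = 0.65 · √47 - 2.576
z_β = 0.65 · 6.856 - 2.576
z_β = 1.880

Power = Φ(z_β) = Φ(1.880) ≈ 0.970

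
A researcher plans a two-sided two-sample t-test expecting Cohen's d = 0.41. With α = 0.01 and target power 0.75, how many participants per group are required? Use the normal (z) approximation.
n = 126 per group

Sample size formula (two-sample t-test, normal approximation):
n = 2 · ((z_{α/2} + z_β) / d)²

z_{α/2} = 2.576 (for α = 0.01, two-sided)
z_β = 0.674 (for power = 0.75)
d = 0.41

n = 2 · ((2.576 + 0.674) / 0.41)²
n = 2 · (7.927)²
n ≈ 125.67
Round up to the next whole number: n = 126 per group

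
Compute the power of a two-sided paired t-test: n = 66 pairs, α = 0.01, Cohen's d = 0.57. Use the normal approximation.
Power ≈ 0.98

Power calculation (paired t-test, normal approximation):
z_β = d · √n - z_{α/2}
z_β = 0.57 · √66 - 2.576
z_β = 0.57 · 8.124 - 2.576
z_β = 2.055

Power = Φ(z_β) = Φ(2.055) ≈ 0.980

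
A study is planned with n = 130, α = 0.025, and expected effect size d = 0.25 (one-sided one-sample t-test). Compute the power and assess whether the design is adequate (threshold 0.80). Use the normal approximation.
Power ≈ 0.81; the study is adequately powered (power ≥ 0.80)

Power calculation (one-sample t-test, normal approximation):
z_β = d · √n - z_α
z_β = 0.25 · √130 - 1.960
z_β = 0.25 · 11.402 - 1.960
z_β = 0.890

Power = Φ(z_β) = Φ(0.890) ≈ 0.813

Effect size d = 0.25 is small by Cohen's convention (0.2/0.5/0.8).

Threshold: power ≥ 0.80 is conventionally adequate.
Power ≈ 0.81 → the study is adequately powered (power ≥ 0.80).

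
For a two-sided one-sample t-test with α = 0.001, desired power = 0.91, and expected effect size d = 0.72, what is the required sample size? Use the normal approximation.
n = 42

Sample size formula (one-sample t-test, normal approximation):
n = ((z_{α/2} + z_β) / d)²

z_{α/2} = 3.291 (for α = 0.001, two-sided)
z_β = 1.341 (for power = 0.91)
d = 0.72

n = ((3.291 + 1.341) / 0.72)²
n = (6.433)²
n ≈ 41.38
Round up to the next whole number: n = 42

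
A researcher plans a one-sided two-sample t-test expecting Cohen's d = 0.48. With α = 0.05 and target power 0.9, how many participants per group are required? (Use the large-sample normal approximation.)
n = 75 per group

Sample size formula (two-sample t-test, normal approximation):
n = 2 · ((z_α + z_β) / d)²

z_α = 1.645 (for α = 0.05, one-sided)
z_β = 1.282 (for power = 0.9)
d = 0.48

n = 2 · ((1.645 + 1.282) / 0.48)²
n = 2 · (6.098)²
n ≈ 74.37
Round up to the next whole number: n = 75 per group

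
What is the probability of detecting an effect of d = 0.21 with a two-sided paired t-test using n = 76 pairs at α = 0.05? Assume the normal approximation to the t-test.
Power ≈ 0.45

Power calculation (paired t-test, normal approximation):
z_β = d · √n - z_{α/2}
z_β = 0.21 · √76 - 1.960
z_β = 0.21 · 8.718 - 1.960
z_β = -0.129

Power = Φ(z_β) = Φ(-0.129) ≈ 0.449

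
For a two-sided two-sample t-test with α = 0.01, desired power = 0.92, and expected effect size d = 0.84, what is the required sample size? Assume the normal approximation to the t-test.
n = 45 per group

Sample size formula (two-sample t-test, normal approximation):
n = 2 · ((z_{α/2} + z_β) / d)²

z_{α/2} = 2.576 (for α = 0.01, two-sided)
z_β = 1.405 (for power = 0.92)
d = 0.84

n = 2 · ((2.576 + 1.405) / 0.84)²
n = 2 · (4.739)²
n ≈ 44.92
Round up to the next whole number: n = 45 per group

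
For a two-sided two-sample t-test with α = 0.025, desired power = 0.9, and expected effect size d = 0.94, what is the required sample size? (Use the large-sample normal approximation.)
n = 29 per group

Sample size formula (two-sample t-test, normal approximation):
n = 2 · ((z_{α/2} + z_β) / d)²

z_{α/2} = 2.241 (for α = 0.025, two-sided)
z_β = 1.282 (for power = 0.9)
d = 0.94

n = 2 · ((2.241 + 1.282) / 0.94)²
n = 2 · (3.748)²
n ≈ 28.10
Round up to the next whole number: n = 29 per group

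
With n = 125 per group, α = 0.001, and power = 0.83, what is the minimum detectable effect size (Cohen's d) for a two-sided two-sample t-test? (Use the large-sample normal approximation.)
d ≈ 0.54

Minimum detectable effect (two-sample t-test, normal approximation):
d = (z_{α/2} + z_β) / √(n/2)
d = (3.291 + 0.954) / √(125/2)
d = 4.245 / 7.906
d ≈ 0.54

By Cohen's convention (0.2 small / 0.5 medium / 0.8 large): medium effect.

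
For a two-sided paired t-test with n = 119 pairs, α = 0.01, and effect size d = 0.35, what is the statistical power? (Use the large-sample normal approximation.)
Power ≈ 0.89

Power calculation (paired t-test, normal approximation):
z_β = d · √n - z_{α/2}
z_β = 0.35 · √119 - 2.576
z_β = 0.35 · 10.909 - 2.576
z_β = 1.242

Power = Φ(z_β) = Φ(1.242) ≈ 0.893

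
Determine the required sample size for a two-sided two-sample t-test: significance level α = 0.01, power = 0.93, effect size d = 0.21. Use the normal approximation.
n = 745 per group

Sample size formula (two-sample t-test, normal approximation):
n = 2 · ((z_{α/2} + z_β) / d)²

z_{α/2} = 2.576 (for α = 0.01, two-sided)
z_β = 1.476 (for power = 0.93)
d = 0.21

n = 2 · ((2.576 + 1.476) / 0.21)²
n = 2 · (19.295)²
n ≈ 744.59
Round up to the next whole number: n = 745 per group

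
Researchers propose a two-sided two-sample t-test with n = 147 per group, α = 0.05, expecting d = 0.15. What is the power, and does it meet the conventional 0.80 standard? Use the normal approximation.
Power ≈ 0.25; the study is underpowered (power < 0.80)

Power calculation (two-sample t-test, normal approximation):
z_β = d · √(n/2) - z_{α/2}
z_β = 0.15 · √(147/2) - 1.960
z_β = 0.15 · 8.573 - 1.960
z_β = -0.674

Power = Φ(z_β) = Φ(-0.674) ≈ 0.250

Effect size d = 0.15 is very small by Cohen's convention (0.2/0.5/0.8).

Threshold: power ≥ 0.80 is conventionally adequate.
Power ≈ 0.25 → the study is underpowered (power < 0.80).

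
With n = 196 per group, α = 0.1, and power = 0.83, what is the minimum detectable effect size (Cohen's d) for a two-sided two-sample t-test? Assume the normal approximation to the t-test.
d ≈ 0.26

Minimum detectable effect (two-sample t-test, normal approximation):
d = (z_{α/2} + z_β) / √(n/2)
d = (1.645 + 0.954) / √(196/2)
d = 2.599 / 9.899
d ≈ 0.26

By Cohen's convention (0.2 small / 0.5 medium / 0.8 large): small effect.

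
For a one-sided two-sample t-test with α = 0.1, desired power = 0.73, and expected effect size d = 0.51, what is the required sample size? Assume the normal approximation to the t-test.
n = 28 per group

Sample size formula (two-sample t-test, normal approximation):
n = 2 · ((z_α + z_β) / d)²

z_α = 1.282 (for α = 0.1, one-sided)
z_β = 0.613 (for power = 0.73)
d = 0.51

n = 2 · ((1.282 + 0.613) / 0.51)²
n = 2 · (3.716)²
n ≈ 27.62
Round up to the next whole number: n = 28 per group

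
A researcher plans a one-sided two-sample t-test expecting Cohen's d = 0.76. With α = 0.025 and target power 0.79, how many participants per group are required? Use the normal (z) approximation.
n = 27 per group

Sample size formula (two-sample t-test, normal approximation):
n = 2 · ((z_α + z_β) / d)²

z_α = 1.960 (for α = 0.025, one-sided)
z_β = 0.806 (for power = 0.79)
d = 0.76

n = 2 · ((1.960 + 0.806) / 0.76)²
n = 2 · (3.639)²
n ≈ 26.48
Round up to the next whole number: n = 27 per group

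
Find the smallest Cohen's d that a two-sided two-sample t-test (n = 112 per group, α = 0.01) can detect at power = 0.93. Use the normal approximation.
d ≈ 0.54

Minimum detectable effect (two-sample t-test, normal approximation):
d = (z_{α/2} + z_β) / √(n/2)
d = (2.576 + 1.476) / √(112/2)
d = 4.052 / 7.483
d ≈ 0.54

By Cohen's convention (0.2 small / 0.5 medium / 0.8 large): medium effect.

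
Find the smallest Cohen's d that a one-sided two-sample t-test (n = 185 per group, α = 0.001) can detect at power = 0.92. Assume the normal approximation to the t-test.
d ≈ 0.47

Minimum detectable effect (two-sample t-test, normal approximation):
d = (z_α + z_β) / √(n/2)
d = (3.090 + 1.405) / √(185/2)
d = 4.495 / 9.618
d ≈ 0.47

By Cohen's convention (0.2 small / 0.5 medium / 0.8 large): small effect.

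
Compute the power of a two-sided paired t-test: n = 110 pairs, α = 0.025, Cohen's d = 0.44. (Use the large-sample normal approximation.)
Power ≈ 0.99

Power calculation (paired t-test, normal approximation):
z_β = d · √n - z_{α/2}
z_β = 0.44 · √110 - 2.241
z_β = 0.44 · 10.488 - 2.241
z_β = 2.373

Power = Φ(z_β) = Φ(2.373) ≈ 0.991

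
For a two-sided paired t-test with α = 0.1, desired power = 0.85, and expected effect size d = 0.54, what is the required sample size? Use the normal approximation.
n = 25 pairs

Sample size formula (paired t-test, normal approximation):
n = ((z_{α/2} + z_β) / d)²

z_{α/2} = 1.645 (for α = 0.1, two-sided)
z_β = 1.036 (for power = 0.85)
d = 0.54

n = ((1.645 + 1.036) / 0.54)²
n = (4.965)²
n ≈ 24.65
Round up to the next whole number: n = 25 pairs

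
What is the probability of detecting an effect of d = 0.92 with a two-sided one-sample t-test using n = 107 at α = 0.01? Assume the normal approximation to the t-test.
Power ≈ 1.00

Power calculation (one-sample t-test, normal approximation):
z_β = d · √n - z_{α/2}
z_β = 0.92 · √107 - 2.576
z_β = 0.92 · 10.344 - 2.576
z_β = 6.941

Power = Φ(z_β) = Φ(6.941) ≈ 1.000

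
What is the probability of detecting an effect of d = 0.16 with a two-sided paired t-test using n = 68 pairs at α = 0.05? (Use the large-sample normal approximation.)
Power ≈ 0.26

Power calculation (paired t-test, normal approximation):
z_β = d · √n - z_{α/2}
z_β = 0.16 · √68 - 1.960
z_β = 0.16 · 8.246 - 1.960
z_β = -0.641

Power = Φ(z_β) = Φ(-0.641) ≈ 0.261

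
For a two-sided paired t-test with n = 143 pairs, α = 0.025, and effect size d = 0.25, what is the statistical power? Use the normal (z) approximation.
Power ≈ 0.77

Power calculation (paired t-test, normal approximation):
z_β = d · √n - z_{α/2}
z_β = 0.25 · √143 - 2.241
z_β = 0.25 · 11.958 - 2.241
z_β = 0.748

Power = Φ(z_β) = Φ(0.748) ≈ 0.773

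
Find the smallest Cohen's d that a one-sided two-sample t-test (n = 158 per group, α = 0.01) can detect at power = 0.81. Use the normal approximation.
d ≈ 0.36

Minimum detectable effect (two-sample t-test, normal approximation):
d = (z_α + z_β) / √(n/2)
d = (2.326 + 0.878) / √(158/2)
d = 3.204 / 8.888
d ≈ 0.36

By Cohen's convention (0.2 small / 0.5 medium / 0.8 large): small effect.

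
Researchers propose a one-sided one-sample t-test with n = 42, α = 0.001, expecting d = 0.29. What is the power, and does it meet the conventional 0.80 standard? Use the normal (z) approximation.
Power ≈ 0.11; the study is underpowered (power < 0.80)

Power calculation (one-sample t-test, normal approximation):
z_β = d · √n - z_α
z_β = 0.29 · √42 - 3.090
z_β = 0.29 · 6.481 - 3.090
z_β = -1.211

Power = Φ(z_β) = Φ(-1.211) ≈ 0.113

Effect size d = 0.29 is small by Cohen's convention (0.2/0.5/0.8).

Threshold: power ≥ 0.80 is conventionally adequate.
Power ≈ 0.11 → the study is underpowered (power < 0.80).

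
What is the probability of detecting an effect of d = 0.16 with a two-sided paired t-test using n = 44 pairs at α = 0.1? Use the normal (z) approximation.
Power ≈ 0.28

Power calculation (paired t-test, normal approximation):
z_β = d · √n - z_{α/2}
z_β = 0.16 · √44 - 1.645
z_β = 0.16 · 6.633 - 1.645
z_β = -0.584

Power = Φ(z_β) = Φ(-0.584) ≈ 0.280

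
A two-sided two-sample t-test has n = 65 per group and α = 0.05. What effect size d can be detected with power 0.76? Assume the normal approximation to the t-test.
d ≈ 0.47

Minimum detectable effect (two-sample t-test, normal approximation):
d = (z_{α/2} + z_β) / √(n/2)
d = (1.960 + 0.706) / √(65/2)
d = 2.666 / 5.701
d ≈ 0.47

By Cohen's convention (0.2 small / 0.5 medium / 0.8 large): small effect.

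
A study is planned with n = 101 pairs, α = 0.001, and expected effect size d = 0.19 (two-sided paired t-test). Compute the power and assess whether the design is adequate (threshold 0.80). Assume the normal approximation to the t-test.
Power ≈ 0.08; the study is underpowered (power < 0.80)

Power calculation (paired t-test, normal approximation):
z_β = d · √n - z_{α/2}
z_β = 0.19 · √101 - 3.291
z_β = 0.19 · 10.050 - 3.291
z_β = -1.381

Power = Φ(z_β) = Φ(-1.381) ≈ 0.084

Effect size d = 0.19 is very small by Cohen's convention (0.2/0.5/0.8).

Threshold: power ≥ 0.80 is conventionally adequate.
Power ≈ 0.08 → the study is underpowered (power < 0.80).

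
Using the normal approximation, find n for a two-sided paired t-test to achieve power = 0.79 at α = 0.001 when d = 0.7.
n = 35 pairs

Sample size formula (paired t-test, normal approximation):
n = ((z_{α/2} + z_β) / d)²

z_{α/2} = 3.291 (for α = 0.001, two-sided)
z_β = 0.806 (for power = 0.79)
d = 0.7

n = ((3.291 + 0.806) / 0.7)²
n = (5.853)²
n ≈ 34.26
Round up to the next whole number: n = 35 pairs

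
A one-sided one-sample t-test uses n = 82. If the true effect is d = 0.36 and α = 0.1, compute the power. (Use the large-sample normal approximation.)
Power ≈ 0.98

Power calculation (one-sample t-test, normal approximation):
z_β = d · √n - z_α
z_β = 0.36 · √82 - 1.282
z_β = 0.36 · 9.055 - 1.282
z_β = 1.978

Power = Φ(z_β) = Φ(1.978) ≈ 0.976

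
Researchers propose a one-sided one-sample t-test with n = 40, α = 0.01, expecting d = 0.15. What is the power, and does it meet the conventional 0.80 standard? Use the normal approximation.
Power ≈ 0.08; the study is underpowered (power < 0.80)

Power calculation (one-sample t-test, normal approximation):
z_β = d · √n - z_α
z_β = 0.15 · √40 - 2.326
z_β = 0.15 · 6.325 - 2.326
z_β = -1.378

Power = Φ(z_β) = Φ(-1.378) ≈ 0.084

Effect size d = 0.15 is very small by Cohen's convention (0.2/0.5/0.8).

Threshold: power ≥ 0.80 is conventionally adequate.
Power ≈ 0.08 → the study is underpowered (power < 0.80).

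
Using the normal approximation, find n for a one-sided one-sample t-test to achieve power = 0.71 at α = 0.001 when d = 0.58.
n = 40

Sample size formula (one-sample t-test, normal approximation):
n = ((z_α + z_β) / d)²

z_α = 3.090 (for α = 0.001, one-sided)
z_β = 0.553 (for power = 0.71)
d = 0.58

n = ((3.090 + 0.553) / 0.58)²
n = (6.281)²
n ≈ 39.45
Round up to the next whole number: n = 40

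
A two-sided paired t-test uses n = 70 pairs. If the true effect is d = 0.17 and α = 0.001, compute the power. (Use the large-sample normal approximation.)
Power ≈ 0.03

Power calculation (paired t-test, normal approximation):
z_β = d · √n - z_{α/2}
z_β = 0.17 · √70 - 3.291
z_β = 0.17 · 8.367 - 3.291
z_β = -1.868

Power = Φ(z_β) = Φ(-1.868) ≈ 0.031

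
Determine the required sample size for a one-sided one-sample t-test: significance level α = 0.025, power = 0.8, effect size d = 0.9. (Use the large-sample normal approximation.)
n = 10

Sample size formula (one-sample t-test, normal approximation):
n = ((z_α + z_β) / d)²

z_α = 1.960 (for α = 0.025, one-sided)
z_β = 0.842 (for power = 0.8)
d = 0.9

n = ((1.960 + 0.842) / 0.9)²
n = (3.113)²
n ≈ 9.69
Round up to the next whole number: n = 10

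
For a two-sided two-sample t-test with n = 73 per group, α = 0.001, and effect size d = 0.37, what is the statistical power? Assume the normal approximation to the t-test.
Power ≈ 0.15

Power calculation (two-sample t-test, normal approximation):
z_β = d · √(n/2) - z_{α/2}
z_β = 0.37 · √(73/2) - 3.291
z_β = 0.37 · 6.042 - 3.291
z_β = -1.055

Power = Φ(z_β) = Φ(-1.055) ≈ 0.146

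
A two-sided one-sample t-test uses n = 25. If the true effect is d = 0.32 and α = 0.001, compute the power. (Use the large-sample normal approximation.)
Power ≈ 0.05

Power calculation (one-sample t-test, normal approximation):
z_β = d · √n - z_{α/2}
z_β = 0.32 · √25 - 3.291
z_β = 0.32 · 5.000 - 3.291
z_β = -1.691

Power = Φ(z_β) = Φ(-1.691) ≈ 0.045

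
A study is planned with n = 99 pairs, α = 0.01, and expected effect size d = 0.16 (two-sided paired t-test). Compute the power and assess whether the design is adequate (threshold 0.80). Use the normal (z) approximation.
Power ≈ 0.16; the study is underpowered (power < 0.80)

Power calculation (paired t-test, normal approximation):
z_β = d · √n - z_{α/2}
z_β = 0.16 · √99 - 2.576
z_β = 0.16 · 9.950 - 2.576
z_β = -0.984

Power = Φ(z_β) = Φ(-0.984) ≈ 0.163

Effect size d = 0.16 is very small by Cohen's convention (0.2/0.5/0.8).

Threshold: power ≥ 0.80 is conventionally adequate.
Power ≈ 0.16 → the study is underpowered (power < 0.80).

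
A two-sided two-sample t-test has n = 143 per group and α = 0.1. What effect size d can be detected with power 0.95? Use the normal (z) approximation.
d ≈ 0.39

Minimum detectable effect (two-sample t-test, normal approximation):
d = (z_{α/2} + z_β) / √(n/2)
d = (1.645 + 1.645) / √(143/2)
d = 3.290 / 8.456
d ≈ 0.39

By Cohen's convention (0.2 small / 0.5 medium / 0.8 large): small effect.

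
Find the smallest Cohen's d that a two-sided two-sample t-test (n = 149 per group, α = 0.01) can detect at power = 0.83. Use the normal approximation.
d ≈ 0.41

Minimum detectable effect (two-sample t-test, normal approximation):
d = (z_{α/2} + z_β) / √(n/2)
d = (2.576 + 0.954) / √(149/2)
d = 3.530 / 8.631
d ≈ 0.41

By Cohen's convention (0.2 small / 0.5 medium / 0.8 large): small effect.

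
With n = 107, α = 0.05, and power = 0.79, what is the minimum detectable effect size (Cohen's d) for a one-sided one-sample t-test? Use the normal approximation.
d ≈ 0.24

Minimum detectable effect (one-sample t-test, normal approximation):
d = (z_α + z_β) / √n
d = (1.645 + 0.806) / √107
d = 2.451 / 10.344
d ≈ 0.24

By Cohen's convention (0.2 small / 0.5 medium / 0.8 large): small effect.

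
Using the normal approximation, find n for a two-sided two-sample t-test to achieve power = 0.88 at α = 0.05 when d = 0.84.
n = 28 per group

Sample size formula (two-sample t-test, normal approximation):
n = 2 · ((z_{α/2} + z_β) / d)²

z_{α/2} = 1.960 (for α = 0.05, two-sided)
z_β = 1.175 (for power = 0.88)
d = 0.84

n = 2 · ((1.960 + 1.175) / 0.84)²
n = 2 · (3.732)²
n ≈ 27.86
Round up to the next whole number: n = 28 per group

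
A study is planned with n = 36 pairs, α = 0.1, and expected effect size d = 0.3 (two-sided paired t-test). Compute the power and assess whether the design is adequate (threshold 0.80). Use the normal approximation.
Power ≈ 0.56; the study is underpowered (power < 0.80)

Power calculation (paired t-test, normal approximation):
z_β = d · √n - z_{α/2}
z_β = 0.3 · √36 - 1.645
z_β = 0.3 · 6.000 - 1.645
z_β = 0.155

Power = Φ(z_β) = Φ(0.155) ≈ 0.562

Effect size d = 0.3 is small by Cohen's convention (0.2/0.5/0.8).

Threshold: power ≥ 0.80 is conventionally adequate.
Power ≈ 0.56 → the study is underpowered (power < 0.80).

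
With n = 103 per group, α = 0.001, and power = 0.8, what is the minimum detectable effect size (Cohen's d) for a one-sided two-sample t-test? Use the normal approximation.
d ≈ 0.55

Minimum detectable effect (two-sample t-test, normal approximation):
d = (z_α + z_β) / √(n/2)
d = (3.090 + 0.842) / √(103/2)
d = 3.932 / 7.176
d ≈ 0.55

By Cohen's convention (0.2 small / 0.5 medium / 0.8 large): medium effect.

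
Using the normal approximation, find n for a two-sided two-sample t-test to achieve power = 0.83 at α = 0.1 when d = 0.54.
n = 47 per group

Sample size formula (two-sample t-test, normal approximation):
n = 2 · ((z_{α/2} + z_β) / d)²

z_{α/2} = 1.645 (for α = 0.1, two-sided)
z_β = 0.954 (for power = 0.83)
d = 0.54

n = 2 · ((1.645 + 0.954) / 0.54)²
n = 2 · (4.813)²
n ≈ 46.33
Round up to the next whole number: n = 47 per group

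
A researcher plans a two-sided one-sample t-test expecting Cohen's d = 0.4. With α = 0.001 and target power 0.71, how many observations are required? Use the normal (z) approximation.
n = 93

Sample size formula (one-sample t-test, normal approximation):
n = ((z_{α/2} + z_β) / d)²

z_{α/2} = 3.291 (for α = 0.001, two-sided)
z_β = 0.553 (for power = 0.71)
d = 0.4

n = ((3.291 + 0.553) / 0.4)²
n = (9.610)²
n ≈ 92.35
Round up to the next whole number: n = 93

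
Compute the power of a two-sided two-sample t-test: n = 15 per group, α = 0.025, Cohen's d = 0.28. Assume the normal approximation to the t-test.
Power ≈ 0.07

Power calculation (two-sample t-test, normal approximation):
z_β = d · √(n/2) - z_{α/2}
z_β = 0.28 · √(15/2) - 2.241
z_β = 0.28 · 2.739 - 2.241
z_β = -1.475

Power = Φ(z_β) = Φ(-1.475) ≈ 0.070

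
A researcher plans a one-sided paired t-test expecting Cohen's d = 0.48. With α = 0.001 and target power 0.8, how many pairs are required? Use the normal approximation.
n = 68 pairs

Sample size formula (paired t-test, normal approximation):
n = ((z_α + z_β) / d)²

z_α = 3.090 (for α = 0.001, one-sided)
z_β = 0.842 (for power = 0.8)
d = 0.48

n = ((3.090 + 0.842) / 0.48)²
n = (8.192)²
n ≈ 67.11
Round up to the next whole number: n = 68 pairs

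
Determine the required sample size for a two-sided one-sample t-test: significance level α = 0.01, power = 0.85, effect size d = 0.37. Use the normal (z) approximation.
n = 96

Sample size formula (one-sample t-test, normal approximation):
n = ((z_{α/2} + z_β) / d)²

z_{α/2} = 2.576 (for α = 0.01, two-sided)
z_β = 1.036 (for power = 0.85)
d = 0.37

n = ((2.576 + 1.036) / 0.37)²
n = (9.762)²
n ≈ 95.30
Round up to the next whole number: n = 96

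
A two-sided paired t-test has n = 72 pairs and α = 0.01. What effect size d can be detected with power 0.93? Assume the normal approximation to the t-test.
d ≈ 0.48

Minimum detectable effect (paired t-test, normal approximation):
d = (z_{α/2} + z_β) / √n
d = (2.576 + 1.476) / √72
d = 4.052 / 8.485
d ≈ 0.48

By Cohen's convention (0.2 small / 0.5 medium / 0.8 large): small effect.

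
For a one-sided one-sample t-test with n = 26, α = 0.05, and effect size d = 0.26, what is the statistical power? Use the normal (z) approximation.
Power ≈ 0.37

Power calculation (one-sample t-test, normal approximation):
z_β = d · √n - z_α
z_β = 0.26 · √26 - 1.645
z_β = 0.26 · 5.099 - 1.645
z_β = -0.319

Power = Φ(z_β) = Φ(-0.319) ≈ 0.375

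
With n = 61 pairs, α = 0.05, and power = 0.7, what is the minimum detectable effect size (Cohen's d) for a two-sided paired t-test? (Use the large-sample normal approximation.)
d ≈ 0.32

Minimum detectable effect (paired t-test, normal approximation):
d = (z_{α/2} + z_β) / √n
d = (1.960 + 0.524) / √61
d = 2.484 / 7.810
d ≈ 0.32

By Cohen's convention (0.2 small / 0.5 medium / 0.8 large): small effect.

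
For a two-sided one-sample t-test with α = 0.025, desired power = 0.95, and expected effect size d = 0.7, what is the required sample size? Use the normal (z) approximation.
n = 31

Sample size formula (one-sample t-test, normal approximation):
n = ((z_{α/2} + z_β) / d)²

z_{α/2} = 2.241 (for α = 0.025, two-sided)
z_β = 1.645 (for power = 0.95)
d = 0.7

n = ((2.241 + 1.645) / 0.7)²
n = (5.551)²
n ≈ 30.81
Round up to the next whole number: n = 31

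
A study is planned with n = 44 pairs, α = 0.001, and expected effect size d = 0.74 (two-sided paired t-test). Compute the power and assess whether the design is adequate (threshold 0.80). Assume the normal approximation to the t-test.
Power ≈ 0.95; the study is adequately powered (power ≥ 0.80)

Power calculation (paired t-test, normal approximation):
z_β = d · √n - z_{α/2}
z_β = 0.74 · √44 - 3.291
z_β = 0.74 · 6.633 - 3.291
z_β = 1.618

Power = Φ(z_β) = Φ(1.618) ≈ 0.947

Effect size d = 0.74 is medium by Cohen's convention (0.2/0.5/0.8).

Threshold: power ≥ 0.80 is conventionally adequate.
Power ≈ 0.95 → the study is adequately powered (power ≥ 0.80).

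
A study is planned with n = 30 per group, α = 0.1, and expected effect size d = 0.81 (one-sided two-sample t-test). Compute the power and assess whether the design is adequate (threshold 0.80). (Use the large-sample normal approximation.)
Power ≈ 0.97; the study is adequately powered (power ≥ 0.80)

Power calculation (two-sample t-test, normal approximation):
z_β = d · √(n/2) - z_α
z_β = 0.81 · √(30/2) - 1.282
z_β = 0.81 · 3.873 - 1.282
z_β = 1.856

Power = Φ(z_β) = Φ(1.856) ≈ 0.968

Effect size d = 0.81 is large by Cohen's convention (0.2/0.5/0.8).

Threshold: power ≥ 0.80 is conventionally adequate.
Power ≈ 0.97 → the study is adequately powered (power ≥ 0.80).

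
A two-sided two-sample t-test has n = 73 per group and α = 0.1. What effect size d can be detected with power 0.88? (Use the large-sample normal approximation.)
d ≈ 0.47

Minimum detectable effect (two-sample t-test, normal approximation):
d = (z_{α/2} + z_β) / √(n/2)
d = (1.645 + 1.175) / √(73/2)
d = 2.820 / 6.042
d ≈ 0.47

By Cohen's convention (0.2 small / 0.5 medium / 0.8 large): small effect.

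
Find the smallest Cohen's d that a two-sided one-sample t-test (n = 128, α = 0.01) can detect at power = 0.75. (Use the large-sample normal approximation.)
d ≈ 0.29

Minimum detectable effect (one-sample t-test, normal approximation):
d = (z_{α/2} + z_β) / √n
d = (2.576 + 0.674) / √128
d = 3.250 / 11.314
d ≈ 0.29

By Cohen's convention (0.2 small / 0.5 medium / 0.8 large): small effect.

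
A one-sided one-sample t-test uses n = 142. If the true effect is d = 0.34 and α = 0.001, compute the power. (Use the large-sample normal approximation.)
Power ≈ 0.83

Power calculation (one-sample t-test, normal approximation):
z_β = d · √n - z_α
z_β = 0.34 · √142 - 3.090
z_β = 0.34 · 11.916 - 3.090
z_β = 0.961

Power = Φ(z_β) = Φ(0.961) ≈ 0.832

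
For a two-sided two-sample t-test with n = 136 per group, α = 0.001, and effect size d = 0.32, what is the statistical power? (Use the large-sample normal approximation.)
Power ≈ 0.26

Power calculation (two-sample t-test, normal approximation):
z_β = d · √(n/2) - z_{α/2}
z_β = 0.32 · √(136/2) - 3.291
z_β = 0.32 · 8.246 - 3.291
z_β = -0.652

Power = Φ(z_β) = Φ(-0.652) ≈ 0.257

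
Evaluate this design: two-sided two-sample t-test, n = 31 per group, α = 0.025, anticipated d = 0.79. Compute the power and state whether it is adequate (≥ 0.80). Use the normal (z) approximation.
Power ≈ 0.81; the study is adequately powered (power ≥ 0.80)

Power calculation (two-sample t-test, normal approximation):
z_β = d · √(n/2) - z_{α/2}
z_β = 0.79 · √(31/2) - 2.241
z_β = 0.79 · 3.937 - 2.241
z_β = 0.869

Power = Φ(z_β) = Φ(0.869) ≈ 0.808

Effect size d = 0.79 is medium by Cohen's convention (0.2/0.5/0.8).

Threshold: power ≥ 0.80 is conventionally adequate.
Power ≈ 0.81 → the study is adequately powered (power ≥ 0.80).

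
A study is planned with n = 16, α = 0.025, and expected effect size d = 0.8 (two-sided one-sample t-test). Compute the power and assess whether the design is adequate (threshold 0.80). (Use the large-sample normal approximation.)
Power ≈ 0.83; the study is adequately powered (power ≥ 0.80)

Power calculation (one-sample t-test, normal approximation):
z_β = d · √n - z_{α/2}
z_β = 0.8 · √16 - 2.241
z_β = 0.8 · 4.000 - 2.241
z_β = 0.959

Power = Φ(z_β) = Φ(0.959) ≈ 0.831

Effect size d = 0.8 is large by Cohen's convention (0.2/0.5/0.8).

Threshold: power ≥ 0.80 is conventionally adequate.
Power ≈ 0.83 → the study is adequately powered (power ≥ 0.80).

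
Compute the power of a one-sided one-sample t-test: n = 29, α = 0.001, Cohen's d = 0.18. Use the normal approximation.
Power ≈ 0.02

Power calculation (one-sample t-test, normal approximation):
z_β = d · √n - z_α
z_β = 0.18 · √29 - 3.090
z_β = 0.18 · 5.385 - 3.090
z_β = -2.121

Power = Φ(z_β) = Φ(-2.121) ≈ 0.017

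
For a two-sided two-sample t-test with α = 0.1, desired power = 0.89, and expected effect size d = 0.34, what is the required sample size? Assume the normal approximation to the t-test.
n = 143 per group

Sample size formula (two-sample t-test, normal approximation):
n = 2 · ((z_{α/2} + z_β) / d)²

z_{α/2} = 1.645 (for α = 0.1, two-sided)
z_β = 1.227 (for power = 0.89)
d = 0.34

n = 2 · ((1.645 + 1.227) / 0.34)²
n = 2 · (8.447)²
n ≈ 142.70
Round up to the next whole number: n = 143 per group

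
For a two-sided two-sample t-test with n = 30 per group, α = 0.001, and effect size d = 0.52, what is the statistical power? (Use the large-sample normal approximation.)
Power ≈ 0.10

Power calculation (two-sample t-test, normal approximation):
z_β = d · √(n/2) - z_{α/2}
z_β = 0.52 · √(30/2) - 3.291
z_β = 0.52 · 3.873 - 3.291
z_β = -1.277

Power = Φ(z_β) = Φ(-1.277) ≈ 0.101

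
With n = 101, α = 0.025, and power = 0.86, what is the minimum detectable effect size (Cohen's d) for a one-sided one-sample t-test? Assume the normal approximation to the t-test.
d ≈ 0.30

Minimum detectable effect (one-sample t-test, normal approximation):
d = (z_α + z_β) / √n
d = (1.960 + 1.080) / √101
d = 3.040 / 10.050
d ≈ 0.30

By Cohen's convention (0.2 small / 0.5 medium / 0.8 large): small effect.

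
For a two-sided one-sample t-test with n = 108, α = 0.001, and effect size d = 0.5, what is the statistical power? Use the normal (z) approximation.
Power ≈ 0.97

Power calculation (one-sample t-test, normal approximation):
z_β = d · √n - z_{α/2}
z_β = 0.5 · √108 - 3.291
z_β = 0.5 · 10.392 - 3.291
z_β = 1.906

Power = Φ(z_β) = Φ(1.906) ≈ 0.972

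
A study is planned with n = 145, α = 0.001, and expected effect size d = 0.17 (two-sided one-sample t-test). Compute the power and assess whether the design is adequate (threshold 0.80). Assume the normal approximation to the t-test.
Power ≈ 0.11; the study is underpowered (power < 0.80)

Power calculation (one-sample t-test, normal approximation):
z_β = d · √n - z_{α/2}
z_β = 0.17 · √145 - 3.291
z_β = 0.17 · 12.042 - 3.291
z_β = -1.243

Power = Φ(z_β) = Φ(-1.243) ≈ 0.107

Effect size d = 0.17 is very small by Cohen's convention (0.2/0.5/0.8).

Threshold: power ≥ 0.80 is conventionally adequate.
Power ≈ 0.11 → the study is underpowered (power < 0.80).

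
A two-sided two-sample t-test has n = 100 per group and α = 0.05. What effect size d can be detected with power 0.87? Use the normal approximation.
d ≈ 0.44

Minimum detectable effect (two-sample t-test, normal approximation):
d = (z_{α/2} + z_β) / √(n/2)
d = (1.960 + 1.126) / √(100/2)
d = 3.086 / 7.071
d ≈ 0.44

By Cohen's convention (0.2 small / 0.5 medium / 0.8 large): small effect.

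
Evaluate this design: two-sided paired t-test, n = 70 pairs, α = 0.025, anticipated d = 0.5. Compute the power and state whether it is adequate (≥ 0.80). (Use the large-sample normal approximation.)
Power ≈ 0.97; the study is adequately powered (power ≥ 0.80)

Power calculation (paired t-test, normal approximation):
z_β = d · √n - z_{α/2}
z_β = 0.5 · √70 - 2.241
z_β = 0.5 · 8.367 - 2.241
z_β = 1.942

Power = Φ(z_β) = Φ(1.942) ≈ 0.974

Effect size d = 0.5 is medium by Cohen's convention (0.2/0.5/0.8).

Threshold: power ≥ 0.80 is conventionally adequate.
Power ≈ 0.97 → the study is adequately powered (power ≥ 0.80).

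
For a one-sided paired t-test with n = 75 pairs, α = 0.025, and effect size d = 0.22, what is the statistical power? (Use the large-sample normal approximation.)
Power ≈ 0.48

Power calculation (paired t-test, normal approximation):
z_β = d · √n - z_α
z_β = 0.22 · √75 - 1.960
z_β = 0.22 · 8.660 - 1.960
z_β = -0.055

Power = Φ(z_β) = Φ(-0.055) ≈ 0.478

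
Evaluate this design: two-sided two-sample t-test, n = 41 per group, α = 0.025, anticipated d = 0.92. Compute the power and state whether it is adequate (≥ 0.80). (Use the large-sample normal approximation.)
Power ≈ 0.97; the study is adequately powered (power ≥ 0.80)

Power calculation (two-sample t-test, normal approximation):
z_β = d · √(n/2) - z_{α/2}
z_β = 0.92 · √(41/2) - 2.241
z_β = 0.92 · 4.528 - 2.241
z_β = 1.924

Power = Φ(z_β) = Φ(1.924) ≈ 0.973

Effect size d = 0.92 is large by Cohen's convention (0.2/0.5/0.8).

Threshold: power ≥ 0.80 is conventionally adequate.
Power ≈ 0.97 → the study is adequately powered (power ≥ 0.80).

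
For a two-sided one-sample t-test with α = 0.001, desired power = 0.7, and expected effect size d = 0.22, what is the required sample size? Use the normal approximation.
n = 301

Sample size formula (one-sample t-test, normal approximation):
n = ((z_{α/2} + z_β) / d)²

z_{α/2} = 3.291 (for α = 0.001, two-sided)
z_β = 0.524 (for power = 0.7)
d = 0.22

n = ((3.291 + 0.524) / 0.22)²
n = (17.341)²
n ≈ 300.71
Round up to the next whole number: n = 301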